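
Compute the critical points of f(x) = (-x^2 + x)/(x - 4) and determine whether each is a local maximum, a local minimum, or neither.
f'(x) = (-x^2 + 8*x - 4)/(x^2 - 8*x + 16)

Solve f'(x) = 0:
  f'(x) = -(x^2 - 8*x + 4)/(x - 4)^2; the denominator is positive wherever f is defined, so f'(x) = 0 ⇔ -x^2 + 8*x - 4 = 0.
  x^2 - 8*x + 4 = 0 has no rational roots; quadratic formula: x = (8 ± √48)/2.
  ⇒ x = 4 - 2*sqrt(3) ≈ 0.5359, 2*sqrt(3) + 4 ≈ 7.4641

f''(x) = -24/(x^3 - 12*x^2 + 48*x - 64)
Second-derivative test at each critical point:
  f''(0.5359) = 0.5774 > 0 → local minimum
  f''(7.4641) = -0.5774 < 0 → local maximum

Critical points: x = 4 - 2*sqrt(3) ≈ 0.5359 (local minimum); x = 2*sqrt(3) + 4 ≈ 7.4641 (local maximum)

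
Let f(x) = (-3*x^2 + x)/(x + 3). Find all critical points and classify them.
f'(x) = 3*(-x^2 - 6*x + 1)/(x^2 + 6*x + 9)

Solve f'(x) = 0:
  f'(x) = -3*(x^2 + 6*x - 1)/(x + 3)^2; the denominator is positive wherever f is defined, so f'(x) = 0 ⇔ -3*x^2 - 18*x + 3 = 0.
  Factor: -3*x^2 - 18*x + 3 = -3*(x^2 + 6*x - 1); x^2 + 6*x - 1 = 0 has no rational roots; quadratic formula: x = (-6 ± √40)/2.
  ⇒ x = -sqrt(10) - 3 ≈ -6.1623, -3 + sqrt(10) ≈ 0.1623

f''(x) = -60/(x^3 + 9*x^2 + 27*x + 27)
Second-derivative test at each critical point:
  f''(-6.1623) = 1.8974 > 0 → local minimum
  f''(0.1623) = -1.8974 < 0 → local maximum

Critical points: x = -sqrt(10) - 3 ≈ -6.1623 (local minimum); x = -3 + sqrt(10) ≈ 0.1623 (local maximum)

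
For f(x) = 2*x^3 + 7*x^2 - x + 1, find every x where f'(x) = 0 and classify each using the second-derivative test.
f'(x) = 6*x^2 + 14*x - 1

Solve f'(x) = 0:
  6*x^2 + 14*x - 1 = 0 has no rational roots; quadratic formula: x = (-14 ± √220)/12.
  ⇒ x = -sqrt(55)/6 - 7/6 ≈ -2.4027, -7/6 + sqrt(55)/6 ≈ 0.0694

f''(x) = 12*x + 14
Second-derivative test at each critical point:
  f''(-2.4027) = -14.8324 < 0 → local maximum
  f''(0.0694) = 14.8324 > 0 → local minimum

Critical points: x = -sqrt(55)/6 - 7/6 ≈ -2.4027 (local maximum); x = -7/6 + sqrt(55)/6 ≈ 0.0694 (local minimum)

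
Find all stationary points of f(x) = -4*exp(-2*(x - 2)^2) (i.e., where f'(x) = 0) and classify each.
f'(x) = 16*(x - 2)*exp(-2*(x - 2)^2)

Solve f'(x) = 0:
  f'(x) = (16*x - 32)·exp(-2*(x - 2)^2) and exp(-2*(x - 2)^2) > 0 for every x, so f'(x) = 0 ⇔ 16*x - 32 = 0.
  Factor: 16*x - 32 = 16*(x - 2) = 0.
  ⇒ x = 2

f''(x) = 16*(1 - 4*(x - 2)^2)*exp(-2*(x - 2)^2)
Second-derivative test at each critical point:
  f''(2) = 16 > 0 → local minimum

Critical points: x = 2 (local minimum)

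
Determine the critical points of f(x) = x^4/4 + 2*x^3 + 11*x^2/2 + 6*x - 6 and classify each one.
f'(x) = x^3 + 6*x^2 + 11*x + 6

Solve f'(x) = 0:
  Factor: x^3 + 6*x^2 + 11*x + 6 = (x + 1)*(x + 2)*(x + 3) = 0.
  ⇒ x = -3, -2, -1

f''(x) = 3*x^2 + 12*x + 11
Second-derivative test at each critical point:
  f''(-3) = 2 > 0 → local minimum
  f''(-2) = -1 < 0 → local maximum
  f''(-1) = 2 > 0 → local minimum

Critical points: x = -3 (local minimum); x = -2 (local maximum); x = -1 (local minimum)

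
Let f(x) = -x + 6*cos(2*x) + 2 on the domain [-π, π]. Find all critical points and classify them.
f'(x) = -12*sin(2*x) - 1

Solve f'(x) = 0 on [-π, π]:
  f'(x) = 0 ⇔ sin(2*x) = -1/12, i.e. 2*x = arcsin(-1/12) + 2nπ or 2*x = π − arcsin(-1/12) + 2nπ; keep the solutions lying in [-π, π].
  ⇒ x = -pi/2 + asin(1/12)/2 ≈ -1.5291, -asin(1/12)/2 ≈ -0.0417, asin(1/12)/2 + pi/2 ≈ 1.6125, pi - asin(1/12)/2 ≈ 3.0999

f''(x) = -24*cos(2*x)
Second-derivative test at each critical point:
  f''(-1.5291) = 23.9165 > 0 → local minimum
  f''(-0.0417) = -23.9165 < 0 → local maximum
  f''(1.6125) = 23.9165 > 0 → local minimum
  f''(3.0999) = -23.9165 < 0 → local maximum

Critical points: x = -pi/2 + asin(1/12)/2 ≈ -1.5291 (local minimum); x = -asin(1/12)/2 ≈ -0.0417 (local maximum); x = asin(1/12)/2 + pi/2 ≈ 1.6125 (local minimum); x = pi - asin(1/12)/2 ≈ 3.0999 (local maximum)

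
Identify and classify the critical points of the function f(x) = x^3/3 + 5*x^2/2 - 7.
f'(x) = x*(x + 5)

Solve f'(x) = 0:
  Factor: x^2 + 5*x = x*(x + 5) = 0.
  ⇒ x = -5, 0

f''(x) = 2*x + 5
Second-derivative test at each critical point:
  f''(-5) = -5 < 0 → local maximum
  f''(0) = 5 > 0 → local minimum

Critical points: x = -5 (local maximum); x = 0 (local minimum)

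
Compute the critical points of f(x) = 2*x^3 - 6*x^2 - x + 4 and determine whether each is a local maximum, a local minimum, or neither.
f'(x) = 6*x^2 - 12*x - 1

Solve f'(x) = 0:
  6*x^2 - 12*x - 1 = 0 has no rational roots; quadratic formula: x = (12 ± √168)/12.
  ⇒ x = 1 - sqrt(42)/6 ≈ -0.0801, 1 + sqrt(42)/6 ≈ 2.0801

f''(x) = 12*x - 12
Second-derivative test at each critical point:
  f''(-0.0801) = -12.9615 < 0 → local maximum
  f''(2.0801) = 12.9615 > 0 → local minimum

Critical points: x = 1 - sqrt(42)/6 ≈ -0.0801 (local maximum); x = 1 + sqrt(42)/6 ≈ 2.0801 (local minimum)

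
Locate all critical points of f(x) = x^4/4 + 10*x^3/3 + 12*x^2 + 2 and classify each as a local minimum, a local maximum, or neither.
f'(x) = x*(x^2 + 10*x + 24)

Solve f'(x) = 0:
  Factor: x^3 + 10*x^2 + 24*x = x*(x + 4)*(x + 6) = 0.
  ⇒ x = -6, -4, 0

f''(x) = 3*x^2 + 20*x + 24
Second-derivative test at each critical point:
  f''(-6) = 12 > 0 → local minimum
  f''(-4) = -8 < 0 → local maximum
  f''(0) = 24 > 0 → local minimum

Critical points: x = -6 (local minimum); x = -4 (local maximum); x = 0 (local minimum)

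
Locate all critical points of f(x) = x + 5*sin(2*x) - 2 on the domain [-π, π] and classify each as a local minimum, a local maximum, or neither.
f'(x) = 10*cos(2*x) + 1

Solve f'(x) = 0 on [-π, π]:
  f'(x) = 0 ⇔ cos(2*x) = -1/10, i.e. 2*x = ±arccos(-1/10) + 2nπ; keep the solutions lying in [-π, π].
  ⇒ x = -pi + acos(-1/10)/2 ≈ -2.3061, -acos(-1/10)/2 ≈ -0.8355, acos(-1/10)/2 ≈ 0.8355, pi - acos(-1/10)/2 ≈ 2.3061

f''(x) = -20*sin(2*x)
Second-derivative test at each critical point:
  f''(-2.3061) = -19.8997 < 0 → local maximum
  f''(-0.8355) = 19.8997 > 0 → local minimum
  f''(0.8355) = -19.8997 < 0 → local maximum
  f''(2.3061) = 19.8997 > 0 → local minimum

Critical points: x = -pi + acos(-1/10)/2 ≈ -2.3061 (local maximum); x = -acos(-1/10)/2 ≈ -0.8355 (local minimum); x = acos(-1/10)/2 ≈ 0.8355 (local maximum); x = pi - acos(-1/10)/2 ≈ 2.3061 (local minimum)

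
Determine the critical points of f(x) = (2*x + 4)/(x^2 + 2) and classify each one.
f'(x) = 2*(x^2 - 2*x*(x + 2) + 2)/(x^2 + 2)^2

Solve f'(x) = 0:
  f'(x) = -2*(x^2 + 4*x - 2)/(x^2 + 2)^2; the denominator is positive wherever f is defined, so f'(x) = 0 ⇔ -2*x^2 - 8*x + 4 = 0.
  Factor: -2*x^2 - 8*x + 4 = -2*(x^2 + 4*x - 2); x^2 + 4*x - 2 = 0 has no rational roots; quadratic formula: x = (-4 ± √24)/2.
  ⇒ x = -sqrt(6) - 2 ≈ -4.4495, -2 + sqrt(6) ≈ 0.4495

f''(x) = 4*(4*x^2*(x + 2) - (3*x + 2)*(x^2 + 2))/(x^2 + 2)^3
Second-derivative test at each critical point:
  f''(-4.4495) = 0.0206 > 0 → local minimum
  f''(0.4495) = -2.0206 < 0 → local maximum

Critical points: x = -sqrt(6) - 2 ≈ -4.4495 (local minimum); x = -2 + sqrt(6) ≈ 0.4495 (local maximum)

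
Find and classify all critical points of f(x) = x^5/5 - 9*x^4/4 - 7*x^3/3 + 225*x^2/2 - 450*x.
f'(x) = x^4 - 9*x^3 - 7*x^2 + 225*x - 450

Solve f'(x) = 0:
  Factor: x^4 - 9*x^3 - 7*x^2 + 225*x - 450 = (x - 6)*(x - 5)*(x - 3)*(x + 5) = 0.
  ⇒ x = -5, 3, 5, 6

f''(x) = 4*x^3 - 27*x^2 - 14*x + 225
Second-derivative test at each critical point:
  f''(-5) = -880 < 0 → local maximum
  f''(3) = 48 > 0 → local minimum
  f''(5) = -20 < 0 → local maximum
  f''(6) = 33 > 0 → local minimum

Critical points: x = -5 (local maximum); x = 3 (local minimum); x = 5 (local maximum); x = 6 (local minimum)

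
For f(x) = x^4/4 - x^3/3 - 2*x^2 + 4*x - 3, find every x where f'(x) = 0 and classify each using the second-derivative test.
f'(x) = x^3 - x^2 - 4*x + 4

Solve f'(x) = 0:
  Factor: x^3 - x^2 - 4*x + 4 = (x - 2)*(x - 1)*(x + 2) = 0.
  ⇒ x = -2, 1, 2

f''(x) = 3*x^2 - 2*x - 4
Second-derivative test at each critical point:
  f''(-2) = 12 > 0 → local minimum
  f''(1) = -3 < 0 → local maximum
  f''(2) = 4 > 0 → local minimum

Critical points: x = -2 (local minimum); x = 1 (local maximum); x = 2 (local minimum)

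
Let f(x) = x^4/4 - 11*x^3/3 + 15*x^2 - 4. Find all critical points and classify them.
f'(x) = x*(x^2 - 11*x + 30)

Solve f'(x) = 0:
  Factor: x^3 - 11*x^2 + 30*x = x*(x - 6)*(x - 5) = 0.
  ⇒ x = 0, 5, 6

f''(x) = 3*x^2 - 22*x + 30
Second-derivative test at each critical point:
  f''(0) = 30 > 0 → local minimum
  f''(5) = -5 < 0 → local maximum
  f''(6) = 6 > 0 → local minimum

Critical points: x = 0 (local minimum); x = 5 (local maximum); x = 6 (local minimum)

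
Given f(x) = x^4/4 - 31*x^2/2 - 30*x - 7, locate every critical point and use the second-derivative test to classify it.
f'(x) = x^3 - 31*x - 30

Solve f'(x) = 0:
  Factor: x^3 - 31*x - 30 = (x - 6)*(x + 1)*(x + 5) = 0.
  ⇒ x = -5, -1, 6

f''(x) = 3*x^2 - 31
Second-derivative test at each critical point:
  f''(-5) = 44 > 0 → local minimum
  f''(-1) = -28 < 0 → local maximum
  f''(6) = 77 > 0 → local minimum

Critical points: x = -5 (local minimum); x = -1 (local maximum); x = 6 (local minimum)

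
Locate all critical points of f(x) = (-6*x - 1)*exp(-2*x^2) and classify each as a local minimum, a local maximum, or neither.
f'(x) = 2*(2*x*(6*x + 1) - 3)*exp(-2*x^2)

Solve f'(x) = 0:
  f'(x) = (24*x^2 + 4*x - 6)·exp(-2*x^2) and exp(-2*x^2) > 0 for every x, so f'(x) = 0 ⇔ 24*x^2 + 4*x - 6 = 0.
  Factor: 24*x^2 + 4*x - 6 = 2*(12*x^2 + 2*x - 3); 12*x^2 + 2*x - 3 = 0 has no rational roots; quadratic formula: x = (-2 ± √148)/24.
  ⇒ x = -sqrt(37)/12 - 1/12 ≈ -0.5902, -1/12 + sqrt(37)/12 ≈ 0.4236

f''(x) = 4*(-24*x^3 - 4*x^2 + 18*x + 1)*exp(-2*x^2)
Second-derivative test at each critical point:
  f''(-0.5902) = -12.1219 < 0 → local maximum
  f''(0.4236) = 16.9954 > 0 → local minimum

Critical points: x = -sqrt(37)/12 - 1/12 ≈ -0.5902 (local maximum); x = -1/12 + sqrt(37)/12 ≈ 0.4236 (local minimum)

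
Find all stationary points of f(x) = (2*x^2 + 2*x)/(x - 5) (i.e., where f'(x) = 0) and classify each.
f'(x) = 2*(x^2 - 10*x - 5)/(x^2 - 10*x + 25)

Solve f'(x) = 0:
  f'(x) = 2*(x^2 - 10*x - 5)/(x - 5)^2; the denominator is positive wherever f is defined, so f'(x) = 0 ⇔ 2*x^2 - 20*x - 10 = 0.
  Factor: 2*x^2 - 20*x - 10 = 2*(x^2 - 10*x - 5); x^2 - 10*x - 5 = 0 has no rational roots; quadratic formula: x = (10 ± √120)/2.
  ⇒ x = 5 - sqrt(30) ≈ -0.4772, 5 + sqrt(30) ≈ 10.4772

f''(x) = 120/(x^3 - 15*x^2 + 75*x - 125)
Second-derivative test at each critical point:
  f''(-0.4772) = -0.7303 < 0 → local maximum
  f''(10.4772) = 0.7303 > 0 → local minimum

Critical points: x = 5 - sqrt(30) ≈ -0.4772 (local maximum); x = 5 + sqrt(30) ≈ 10.4772 (local minimum)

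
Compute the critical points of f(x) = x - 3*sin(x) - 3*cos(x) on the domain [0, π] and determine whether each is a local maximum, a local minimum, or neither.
f'(x) = -3*sqrt(2)*cos(x + pi/4) + 1

Solve f'(x) = 0 on [0, π]:
  f'(x) = 0 ⇔ 3*sin(x) - 3*cos(x) = -1. Write the left side as R·cos(x + φ) with R = √((-3)² + (-3)²) = 3*sqrt(2), cos φ = -sqrt(2)/2, sin φ = -sqrt(2)/2; then cos(x + φ) = -sqrt(2)/6. Solve for x and keep the solutions lying in [0, π].
  ⇒ x = atan((-1 + sqrt(17))/(1 + sqrt(17))) ≈ 0.5475

f''(x) = 3*sqrt(2)*sin(x + pi/4)
Second-derivative test at each critical point:
  f''(0.5475) = 4.1231 > 0 → local minimum

Critical points: x = atan((-1 + sqrt(17))/(1 + sqrt(17))) ≈ 0.5475 (local minimum)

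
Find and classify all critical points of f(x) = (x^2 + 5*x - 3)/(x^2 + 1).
f'(x) = (-5*x^2 + 8*x + 5)/(x^4 + 2*x^2 + 1)

Solve f'(x) = 0:
  f'(x) = -(5*x^2 - 8*x - 5)/(x^2 + 1)^2; the denominator is positive wherever f is defined, so f'(x) = 0 ⇔ -5*x^2 + 8*x + 5 = 0.
  5*x^2 - 8*x - 5 = 0 has no rational roots; quadratic formula: x = (8 ± √164)/10.
  ⇒ x = 4/5 - sqrt(41)/5 ≈ -0.4806, 4/5 + sqrt(41)/5 ≈ 2.0806

f''(x) = 2*(5*x^3 - 12*x^2 - 15*x + 4)/(x^6 + 3*x^4 + 3*x^2 + 1)
Second-derivative test at each critical point:
  f''(-0.4806) = 8.4510 > 0 → local minimum
  f''(2.0806) = -0.4510 < 0 → local maximum

Critical points: x = 4/5 - sqrt(41)/5 ≈ -0.4806 (local minimum); x = 4/5 + sqrt(41)/5 ≈ 2.0806 (local maximum)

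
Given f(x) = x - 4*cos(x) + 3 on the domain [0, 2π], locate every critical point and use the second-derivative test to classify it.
f'(x) = 4*sin(x) + 1

Solve f'(x) = 0 on [0, 2π]:
  f'(x) = 0 ⇔ sin(x) = -1/4, i.e. x = arcsin(-1/4) + 2nπ or x = π − arcsin(-1/4) + 2nπ; keep the solutions lying in [0, 2π].
  ⇒ x = asin(1/4) + pi ≈ 3.3943, -asin(1/4) + 2*pi ≈ 6.0305

f''(x) = 4*cos(x)
Second-derivative test at each critical point:
  f''(3.3943) = -3.8730 < 0 → local maximum
  f''(6.0305) = 3.8730 > 0 → local minimum

Critical points: x = asin(1/4) + pi ≈ 3.3943 (local maximum); x = -asin(1/4) + 2*pi ≈ 6.0305 (local minimum)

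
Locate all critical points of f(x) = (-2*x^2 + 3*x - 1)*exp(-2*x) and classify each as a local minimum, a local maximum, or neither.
f'(x) = (4*x^2 - 10*x + 5)*exp(-2*x)

Solve f'(x) = 0:
  f'(x) = (4*x^2 - 10*x + 5)·exp(-2*x) and exp(-2*x) > 0 for every x, so f'(x) = 0 ⇔ 4*x^2 - 10*x + 5 = 0.
  4*x^2 - 10*x + 5 = 0 has no rational roots; quadratic formula: x = (10 ± √20)/8.
  ⇒ x = 5/4 - sqrt(5)/4 ≈ 0.6910, sqrt(5)/4 + 5/4 ≈ 1.8090

f''(x) = 4*(-2*x^2 + 7*x - 5)*exp(-2*x)
Second-derivative test at each critical point:
  f''(0.6910) = -1.1229 < 0 → local maximum
  f''(1.8090) = 0.1200 > 0 → local minimum

Critical points: x = 5/4 - sqrt(5)/4 ≈ 0.6910 (local maximum); x = sqrt(5)/4 + 5/4 ≈ 1.8090 (local minimum)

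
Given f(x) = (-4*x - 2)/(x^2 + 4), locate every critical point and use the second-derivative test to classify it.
f'(x) = 4*(x^2 + x - 4)/(x^4 + 8*x^2 + 16)

Solve f'(x) = 0:
  f'(x) = 4*(x^2 + x - 4)/(x^2 + 4)^2; the denominator is positive wherever f is defined, so f'(x) = 0 ⇔ 4*x^2 + 4*x - 16 = 0.
  Factor: 4*x^2 + 4*x - 16 = 4*(x^2 + x - 4); x^2 + x - 4 = 0 has no rational roots; quadratic formula: x = (-1 ± √17)/2.
  ⇒ x = -sqrt(17)/2 - 1/2 ≈ -2.5616, -1/2 + sqrt(17)/2 ≈ 1.5616

f''(x) = 4*(-4*x^2*(2*x + 1) + (6*x + 1)*(x^2 + 4))/(x^2 + 4)^3
Second-derivative test at each critical point:
  f''(-2.5616) = -0.1479 < 0 → local maximum
  f''(1.5616) = 0.3979 > 0 → local minimum

Critical points: x = -sqrt(17)/2 - 1/2 ≈ -2.5616 (local maximum); x = -1/2 + sqrt(17)/2 ≈ 1.5616 (local minimum)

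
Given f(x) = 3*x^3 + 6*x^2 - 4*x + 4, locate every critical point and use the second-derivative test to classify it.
f'(x) = 9*x^2 + 12*x - 4

Solve f'(x) = 0:
  9*x^2 + 12*x - 4 = 0 has no rational roots; quadratic formula: x = (-12 ± √288)/18.
  ⇒ x = -2*sqrt(2)/3 - 2/3 ≈ -1.6095, -2/3 + 2*sqrt(2)/3 ≈ 0.2761

f''(x) = 18*x + 12
Second-derivative test at each critical point:
  f''(-1.6095) = -16.9706 < 0 → local maximum
  f''(0.2761) = 16.9706 > 0 → local minimum

Critical points: x = -2*sqrt(2)/3 - 2/3 ≈ -1.6095 (local maximum); x = -2/3 + 2*sqrt(2)/3 ≈ 0.2761 (local minimum)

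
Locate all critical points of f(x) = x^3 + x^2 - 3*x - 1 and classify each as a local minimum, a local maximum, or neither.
f'(x) = 3*x^2 + 2*x - 3

Solve f'(x) = 0:
  3*x^2 + 2*x - 3 = 0 has no rational roots; quadratic formula: x = (-2 ± √40)/6.
  ⇒ x = -sqrt(10)/3 - 1/3 ≈ -1.3874, -1/3 + sqrt(10)/3 ≈ 0.7208

f''(x) = 6*x + 2
Second-derivative test at each critical point:
  f''(-1.3874) = -6.3246 < 0 → local maximum
  f''(0.7208) = 6.3246 > 0 → local minimum

Critical points: x = -sqrt(10)/3 - 1/3 ≈ -1.3874 (local maximum); x = -1/3 + sqrt(10)/3 ≈ 0.7208 (local minimum)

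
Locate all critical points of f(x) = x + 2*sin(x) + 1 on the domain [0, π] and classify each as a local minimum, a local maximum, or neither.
f'(x) = 2*cos(x) + 1

Solve f'(x) = 0 on [0, π]:
  f'(x) = 0 ⇔ cos(x) = -1/2, i.e. x = ±arccos(-1/2) + 2nπ; keep the solutions lying in [0, π].
  ⇒ x = 2*pi/3 ≈ 2.0944

f''(x) = -2*sin(x)
Second-derivative test at each critical point:
  f''(2.0944) = -1.7321 < 0 → local maximum

Critical points: x = 2*pi/3 ≈ 2.0944 (local maximum)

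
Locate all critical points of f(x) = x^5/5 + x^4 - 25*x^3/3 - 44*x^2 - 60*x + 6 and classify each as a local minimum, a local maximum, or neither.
f'(x) = x^4 + 4*x^3 - 25*x^2 - 88*x - 60

Solve f'(x) = 0:
  Factor: x^4 + 4*x^3 - 25*x^2 - 88*x - 60 = (x - 5)*(x + 1)*(x + 2)*(x + 6) = 0.
  ⇒ x = -6, -2, -1, 5

f''(x) = 4*x^3 + 12*x^2 - 50*x - 88
Second-derivative test at each critical point:
  f''(-6) = -220 < 0 → local maximum
  f''(-2) = 28 > 0 → local minimum
  f''(-1) = -30 < 0 → local maximum
  f''(5) = 462 > 0 → local minimum

Critical points: x = -6 (local maximum); x = -2 (local minimum); x = -1 (local maximum); x = 5 (local minimum)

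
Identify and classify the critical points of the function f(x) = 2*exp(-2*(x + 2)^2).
f'(x) = 8*(-x - 2)*exp(-2*(x + 2)^2)

Solve f'(x) = 0:
  f'(x) = (-8*x - 16)·exp(-2*(x + 2)^2) and exp(-2*(x + 2)^2) > 0 for every x, so f'(x) = 0 ⇔ -8*x - 16 = 0.
  Factor: -8*x - 16 = -8*(x + 2) = 0.
  ⇒ x = -2

f''(x) = 8*(4*(x + 2)^2 - 1)*exp(-2*(x + 2)^2)
Second-derivative test at each critical point:
  f''(-2) = -8 < 0 → local maximum

Critical points: x = -2 (local maximum)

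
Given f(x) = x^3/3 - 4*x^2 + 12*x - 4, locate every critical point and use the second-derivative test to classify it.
f'(x) = x^2 - 8*x + 12

Solve f'(x) = 0:
  Factor: x^2 - 8*x + 12 = (x - 6)*(x - 2) = 0.
  ⇒ x = 2, 6

f''(x) = 2*x - 8
Second-derivative test at each critical point:
  f''(2) = -4 < 0 → local maximum
  f''(6) = 4 > 0 → local minimum

Critical points: x = 2 (local maximum); x = 6 (local minimum)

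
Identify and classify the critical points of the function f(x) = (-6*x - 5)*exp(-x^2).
f'(x) = 2*(x*(6*x + 5) - 3)*exp(-x^2)

Solve f'(x) = 0:
  f'(x) = (12*x^2 + 10*x - 6)·exp(-x^2) and exp(-x^2) > 0 for every x, so f'(x) = 0 ⇔ 12*x^2 + 10*x - 6 = 0.
  Factor: 12*x^2 + 10*x - 6 = 2*(6*x^2 + 5*x - 3); 6*x^2 + 5*x - 3 = 0 has no rational roots; quadratic formula: x = (-5 ± √97)/12.
  ⇒ x = -sqrt(97)/12 - 5/12 ≈ -1.2374, -5/12 + sqrt(97)/12 ≈ 0.4041

f''(x) = 2*(-12*x^3 - 10*x^2 + 18*x + 5)*exp(-x^2)
Second-derivative test at each critical point:
  f''(-1.2374) = -4.2603 < 0 → local maximum
  f''(0.4041) = 16.7304 > 0 → local minimum

Critical points: x = -sqrt(97)/12 - 5/12 ≈ -1.2374 (local maximum); x = -5/12 + sqrt(97)/12 ≈ 0.4041 (local minimum)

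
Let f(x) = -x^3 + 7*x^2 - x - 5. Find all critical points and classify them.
f'(x) = -3*x^2 + 14*x - 1

Solve f'(x) = 0:
  3*x^2 - 14*x + 1 = 0 has no rational roots; quadratic formula: x = (14 ± √184)/6.
  ⇒ x = 7/3 - sqrt(46)/3 ≈ 0.0726, sqrt(46)/3 + 7/3 ≈ 4.5941

f''(x) = 14 - 6*x
Second-derivative test at each critical point:
  f''(0.0726) = 13.5647 > 0 → local minimum
  f''(4.5941) = -13.5647 < 0 → local maximum

Critical points: x = 7/3 - sqrt(46)/3 ≈ 0.0726 (local minimum); x = sqrt(46)/3 + 7/3 ≈ 4.5941 (local maximum)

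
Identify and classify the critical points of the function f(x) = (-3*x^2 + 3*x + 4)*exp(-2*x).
f'(x) = (6*x^2 - 12*x - 5)*exp(-2*x)

Solve f'(x) = 0:
  f'(x) = (6*x^2 - 12*x - 5)·exp(-2*x) and exp(-2*x) > 0 for every x, so f'(x) = 0 ⇔ 6*x^2 - 12*x - 5 = 0.
  6*x^2 - 12*x - 5 = 0 has no rational roots; quadratic formula: x = (12 ± √264)/12.
  ⇒ x = 1 - sqrt(66)/6 ≈ -0.3540, 1 + sqrt(66)/6 ≈ 2.3540

f''(x) = 2*(-6*x^2 + 18*x - 1)*exp(-2*x)
Second-derivative test at each critical point:
  f''(-0.3540) = -32.9828 < 0 → local maximum
  f''(2.3540) = 0.1466 > 0 → local minimum

Critical points: x = 1 - sqrt(66)/6 ≈ -0.3540 (local maximum); x = 1 + sqrt(66)/6 ≈ 2.3540 (local minimum)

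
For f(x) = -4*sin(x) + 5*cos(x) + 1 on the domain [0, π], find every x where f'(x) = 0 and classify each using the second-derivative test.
f'(x) = -5*sin(x) - 4*cos(x)

Solve f'(x) = 0 on [0, π]:
  f'(x) = 0 ⇔ -4*cos(x) = 5*sin(x) ⇔ tan(x) = -4/5, i.e. x = arctan(-4/5) + nπ; keep the solutions lying in [0, π].
  ⇒ x = pi - atan(4/5) ≈ 2.4669

f''(x) = 4*sin(x) - 5*cos(x)
Second-derivative test at each critical point:
  f''(2.4669) = 6.4031 > 0 → local minimum

Critical points: x = pi - atan(4/5) ≈ 2.4669 (local minimum)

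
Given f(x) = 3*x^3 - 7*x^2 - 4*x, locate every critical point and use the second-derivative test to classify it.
f'(x) = 9*x^2 - 14*x - 4

Solve f'(x) = 0:
  9*x^2 - 14*x - 4 = 0 has no rational roots; quadratic formula: x = (14 ± √340)/18.
  ⇒ x = 7/9 - sqrt(85)/9 ≈ -0.2466, 7/9 + sqrt(85)/9 ≈ 1.8022

f''(x) = 18*x - 14
Second-derivative test at each critical point:
  f''(-0.2466) = -18.4391 < 0 → local maximum
  f''(1.8022) = 18.4391 > 0 → local minimum

Critical points: x = 7/9 - sqrt(85)/9 ≈ -0.2466 (local maximum); x = 7/9 + sqrt(85)/9 ≈ 1.8022 (local minimum)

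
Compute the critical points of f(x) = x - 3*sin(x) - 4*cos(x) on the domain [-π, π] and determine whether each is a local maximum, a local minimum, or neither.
f'(x) = 4*sin(x) - 3*cos(x) + 1

Solve f'(x) = 0 on [-π, π]:
  f'(x) = 0 ⇔ 4*sin(x) - 3*cos(x) = -1. Write the left side as R·cos(x + φ) with R = √((-3)² + (-4)²) = 5, cos φ = -3/5, sin φ = -4/5; then cos(x + φ) = -1/5. Solve for x and keep the solutions lying in [-π, π].
  ⇒ x = -pi + atan((-6*sqrt(6) - 4)/(3 - 8*sqrt(6))) ≈ -2.2967, atan((-4 + 6*sqrt(6))/(3 + 8*sqrt(6))) ≈ 0.4421

f''(x) = 3*sin(x) + 4*cos(x)
Second-derivative test at each critical point:
  f''(-2.2967) = -4.8990 < 0 → local maximum
  f''(0.4421) = 4.8990 > 0 → local minimum

Critical points: x = -pi + atan((-6*sqrt(6) - 4)/(3 - 8*sqrt(6))) ≈ -2.2967 (local maximum); x = atan((-4 + 6*sqrt(6))/(3 + 8*sqrt(6))) ≈ 0.4421 (local minimum)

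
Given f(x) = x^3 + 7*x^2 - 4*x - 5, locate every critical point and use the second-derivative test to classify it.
f'(x) = 3*x^2 + 14*x - 4

Solve f'(x) = 0:
  3*x^2 + 14*x - 4 = 0 has no rational roots; quadratic formula: x = (-14 ± √244)/6.
  ⇒ x = -sqrt(61)/3 - 7/3 ≈ -4.9367, -7/3 + sqrt(61)/3 ≈ 0.2701

f''(x) = 6*x + 14
Second-derivative test at each critical point:
  f''(-4.9367) = -15.6205 < 0 → local maximum
  f''(0.2701) = 15.6205 > 0 → local minimum

Critical points: x = -sqrt(61)/3 - 7/3 ≈ -4.9367 (local maximum); x = -7/3 + sqrt(61)/3 ≈ 0.2701 (local minimum)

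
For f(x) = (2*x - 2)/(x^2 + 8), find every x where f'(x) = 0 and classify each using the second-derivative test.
f'(x) = 2*(x^2 - 2*x*(x - 1) + 8)/(x^2 + 8)^2

Solve f'(x) = 0:
  f'(x) = -2*(x - 4)*(x + 2)/(x^2 + 8)^2; the denominator is positive wherever f is defined, so f'(x) = 0 ⇔ -2*x^2 + 4*x + 16 = 0.
  Factor: -2*x^2 + 4*x + 16 = -2*(x - 4)*(x + 2) = 0.
  ⇒ x = -2, 4

f''(x) = 4*(4*x^2*(x - 1) + (1 - 3*x)*(x^2 + 8))/(x^2 + 8)^3
Second-derivative test at each critical point:
  f''(-2) = 1/12 > 0 → local minimum
  f''(4) = -1/48 < 0 → local maximum

Critical points: x = -2 (local minimum); x = 4 (local maximum)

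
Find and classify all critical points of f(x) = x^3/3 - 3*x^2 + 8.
f'(x) = x*(x - 6)

Solve f'(x) = 0:
  Factor: x^2 - 6*x = x*(x - 6) = 0.
  ⇒ x = 0, 6

f''(x) = 2*x - 6
Second-derivative test at each critical point:
  f''(0) = -6 < 0 → local maximum
  f''(6) = 6 > 0 → local minimum

Critical points: x = 0 (local maximum); x = 6 (local minimum)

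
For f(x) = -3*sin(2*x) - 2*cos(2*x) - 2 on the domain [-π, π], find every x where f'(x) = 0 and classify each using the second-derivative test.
f'(x) = 4*sin(2*x) - 6*cos(2*x)

Solve f'(x) = 0 on [-π, π]:
  f'(x) = 0 ⇔ -3*cos(2*x) = -2*sin(2*x) ⇔ tan(2*x) = 3/2, i.e. 2*x = arctan(3/2) + nπ; keep the solutions lying in [-π, π].
  ⇒ x = -pi + atan(3/2)/2 ≈ -2.6502, -pi/2 + atan(3/2)/2 ≈ -1.0794, atan(3/2)/2 ≈ 0.4914, atan(3/2)/2 + pi/2 ≈ 2.0622

f''(x) = 12*sin(2*x) + 8*cos(2*x)
Second-derivative test at each critical point:
  f''(-2.6502) = 14.4222 > 0 → local minimum
  f''(-1.0794) = -14.4222 < 0 → local maximum
  f''(0.4914) = 14.4222 > 0 → local minimum
  f''(2.0622) = -14.4222 < 0 → local maximum

Critical points: x = -pi + atan(3/2)/2 ≈ -2.6502 (local minimum); x = -pi/2 + atan(3/2)/2 ≈ -1.0794 (local maximum); x = atan(3/2)/2 ≈ 0.4914 (local minimum); x = atan(3/2)/2 + pi/2 ≈ 2.0622 (local maximum)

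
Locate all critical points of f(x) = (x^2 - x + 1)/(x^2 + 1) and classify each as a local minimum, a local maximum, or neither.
f'(x) = (x^2 - 1)/(x^4 + 2*x^2 + 1)

Solve f'(x) = 0:
  f'(x) = (x - 1)*(x + 1)/(x^2 + 1)^2; the denominator is positive wherever f is defined, so f'(x) = 0 ⇔ x^2 - 1 = 0.
  Factor: x^2 - 1 = (x - 1)*(x + 1) = 0.
  ⇒ x = -1, 1

f''(x) = 2*x*(3 - x^2)/(x^6 + 3*x^4 + 3*x^2 + 1)
Second-derivative test at each critical point:
  f''(-1) = -1/2 < 0 → local maximum
  f''(1) = 1/2 > 0 → local minimum

Critical points: x = -1 (local maximum); x = 1 (local minimum)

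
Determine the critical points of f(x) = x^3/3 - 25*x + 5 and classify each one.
f'(x) = x^2 - 25

Solve f'(x) = 0:
  Factor: x^2 - 25 = (x - 5)*(x + 5) = 0.
  ⇒ x = -5, 5

f''(x) = 2*x
Second-derivative test at each critical point:
  f''(-5) = -10 < 0 → local maximum
  f''(5) = 10 > 0 → local minimum

Critical points: x = -5 (local maximum); x = 5 (local minimum)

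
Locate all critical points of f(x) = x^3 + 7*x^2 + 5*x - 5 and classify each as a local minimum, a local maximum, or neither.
f'(x) = 3*x^2 + 14*x + 5

Solve f'(x) = 0:
  3*x^2 + 14*x + 5 = 0 has no rational roots; quadratic formula: x = (-14 ± √136)/6.
  ⇒ x = -7/3 - sqrt(34)/3 ≈ -4.2770, -7/3 + sqrt(34)/3 ≈ -0.3897

f''(x) = 6*x + 14
Second-derivative test at each critical point:
  f''(-4.2770) = -11.6619 < 0 → local maximum
  f''(-0.3897) = 11.6619 > 0 → local minimum

Critical points: x = -7/3 - sqrt(34)/3 ≈ -4.2770 (local maximum); x = -7/3 + sqrt(34)/3 ≈ -0.3897 (local minimum)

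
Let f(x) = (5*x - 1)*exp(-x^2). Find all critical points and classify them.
f'(x) = (-2*x*(5*x - 1) + 5)*exp(-x^2)

Solve f'(x) = 0:
  f'(x) = (-10*x^2 + 2*x + 5)·exp(-x^2) and exp(-x^2) > 0 for every x, so f'(x) = 0 ⇔ -10*x^2 + 2*x + 5 = 0.
  10*x^2 - 2*x - 5 = 0 has no rational roots; quadratic formula: x = (2 ± √204)/20.
  ⇒ x = 1/10 - sqrt(51)/10 ≈ -0.6141, 1/10 + sqrt(51)/10 ≈ 0.8141

f''(x) = 2*(2*x^2*(5*x - 1) - 15*x + 1)*exp(-x^2)
Second-derivative test at each critical point:
  f''(-0.6141) = 9.7952 > 0 → local minimum
  f''(0.8141) = -7.3613 < 0 → local maximum

Critical points: x = 1/10 - sqrt(51)/10 ≈ -0.6141 (local minimum); x = 1/10 + sqrt(51)/10 ≈ 0.8141 (local maximum)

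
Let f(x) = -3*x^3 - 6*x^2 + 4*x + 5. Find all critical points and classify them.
f'(x) = -9*x^2 - 12*x + 4

Solve f'(x) = 0:
  9*x^2 + 12*x - 4 = 0 has no rational roots; quadratic formula: x = (-12 ± √288)/18.
  ⇒ x = -2*sqrt(2)/3 - 2/3 ≈ -1.6095, -2/3 + 2*sqrt(2)/3 ≈ 0.2761

f''(x) = -18*x - 12
Second-derivative test at each critical point:
  f''(-1.6095) = 16.9706 > 0 → local minimum
  f''(0.2761) = -16.9706 < 0 → local maximum

Critical points: x = -2*sqrt(2)/3 - 2/3 ≈ -1.6095 (local minimum); x = -2/3 + 2*sqrt(2)/3 ≈ 0.2761 (local maximum)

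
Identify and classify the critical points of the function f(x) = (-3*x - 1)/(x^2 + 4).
f'(x) = (3*x^2 + 2*x - 12)/(x^4 + 8*x^2 + 16)

Solve f'(x) = 0:
  f'(x) = (3*x^2 + 2*x - 12)/(x^2 + 4)^2; the denominator is positive wherever f is defined, so f'(x) = 0 ⇔ 3*x^2 + 2*x - 12 = 0.
  3*x^2 + 2*x - 12 = 0 has no rational roots; quadratic formula: x = (-2 ± √148)/6.
  ⇒ x = -sqrt(37)/3 - 1/3 ≈ -2.3609, -1/3 + sqrt(37)/3 ≈ 1.6943

f''(x) = 2*(-4*x^2*(3*x + 1) + (9*x + 1)*(x^2 + 4))/(x^2 + 4)^3
Second-derivative test at each critical point:
  f''(-2.3609) = -0.1327 < 0 → local maximum
  f''(1.6943) = 0.2577 > 0 → local minimum

Critical points: x = -sqrt(37)/3 - 1/3 ≈ -2.3609 (local maximum); x = -1/3 + sqrt(37)/3 ≈ 1.6943 (local minimum)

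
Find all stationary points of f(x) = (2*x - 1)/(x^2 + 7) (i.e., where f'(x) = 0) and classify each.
f'(x) = 2*(-x^2 + x + 7)/(x^4 + 14*x^2 + 49)

Solve f'(x) = 0:
  f'(x) = -2*(x^2 - x - 7)/(x^2 + 7)^2; the denominator is positive wherever f is defined, so f'(x) = 0 ⇔ -2*x^2 + 2*x + 14 = 0.
  Factor: -2*x^2 + 2*x + 14 = -2*(x^2 - x - 7); x^2 - x - 7 = 0 has no rational roots; quadratic formula: x = (1 ± √29)/2.
  ⇒ x = 1/2 - sqrt(29)/2 ≈ -2.1926, 1/2 + sqrt(29)/2 ≈ 3.1926

f''(x) = 2*(4*x^2*(2*x - 1) + (1 - 6*x)*(x^2 + 7))/(x^2 + 7)^3
Second-derivative test at each critical point:
  f''(-2.1926) = 0.0773 > 0 → local minimum
  f''(3.1926) = -0.0364 < 0 → local maximum

Critical points: x = 1/2 - sqrt(29)/2 ≈ -2.1926 (local minimum); x = 1/2 + sqrt(29)/2 ≈ 3.1926 (local maximum)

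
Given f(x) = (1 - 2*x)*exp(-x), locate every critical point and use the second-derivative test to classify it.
f'(x) = (2*x - 3)*exp(-x)

Solve f'(x) = 0:
  f'(x) = (2*x - 3)·exp(-x) and exp(-x) > 0 for every x, so f'(x) = 0 ⇔ 2*x - 3 = 0.
  2*x - 3 = 0.
  ⇒ x = 3/2

f''(x) = (5 - 2*x)*exp(-x)
Second-derivative test at each critical point:
  f''(3/2) = 0.4463 > 0 → local minimum

Critical points: x = 3/2 (local minimum)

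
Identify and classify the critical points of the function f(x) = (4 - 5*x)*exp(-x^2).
f'(x) = (2*x*(5*x - 4) - 5)*exp(-x^2)

Solve f'(x) = 0:
  f'(x) = (10*x^2 - 8*x - 5)·exp(-x^2) and exp(-x^2) > 0 for every x, so f'(x) = 0 ⇔ 10*x^2 - 8*x - 5 = 0.
  10*x^2 - 8*x - 5 = 0 has no rational roots; quadratic formula: x = (8 ± √264)/20.
  ⇒ x = 2/5 - sqrt(66)/10 ≈ -0.4124, 2/5 + sqrt(66)/10 ≈ 1.2124

f''(x) = 2*(2*x^2*(4 - 5*x) + 15*x - 4)*exp(-x^2)
Second-derivative test at each critical point:
  f''(-0.4124) = -13.7069 < 0 → local maximum
  f''(1.2124) = 3.7361 > 0 → local minimum

Critical points: x = 2/5 - sqrt(66)/10 ≈ -0.4124 (local maximum); x = 2/5 + sqrt(66)/10 ≈ 1.2124 (local minimum)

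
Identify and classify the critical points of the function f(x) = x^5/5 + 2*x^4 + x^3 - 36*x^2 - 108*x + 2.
f'(x) = x^4 + 8*x^3 + 3*x^2 - 72*x - 108

Solve f'(x) = 0:
  Factor: x^4 + 8*x^3 + 3*x^2 - 72*x - 108 = (x - 3)*(x + 2)*(x + 3)*(x + 6) = 0.
  ⇒ x = -6, -3, -2, 3

f''(x) = 4*x^3 + 24*x^2 + 6*x - 72
Second-derivative test at each critical point:
  f''(-6) = -108 < 0 → local maximum
  f''(-3) = 18 > 0 → local minimum
  f''(-2) = -20 < 0 → local maximum
  f''(3) = 270 > 0 → local minimum

Critical points: x = -6 (local maximum); x = -3 (local minimum); x = -2 (local maximum); x = 3 (local minimum)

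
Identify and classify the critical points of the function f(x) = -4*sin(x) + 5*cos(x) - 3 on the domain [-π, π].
f'(x) = -5*sin(x) - 4*cos(x)

Solve f'(x) = 0 on [-π, π]:
  f'(x) = 0 ⇔ -4*cos(x) = 5*sin(x) ⇔ tan(x) = -4/5, i.e. x = arctan(-4/5) + nπ; keep the solutions lying in [-π, π].
  ⇒ x = -atan(4/5) ≈ -0.6747, pi - atan(4/5) ≈ 2.4669

f''(x) = 4*sin(x) - 5*cos(x)
Second-derivative test at each critical point:
  f''(-0.6747) = -6.4031 < 0 → local maximum
  f''(2.4669) = 6.4031 > 0 → local minimum

Critical points: x = -atan(4/5) ≈ -0.6747 (local maximum); x = pi - atan(4/5) ≈ 2.4669 (local minimum)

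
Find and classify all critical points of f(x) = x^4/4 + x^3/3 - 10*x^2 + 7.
f'(x) = x*(x^2 + x - 20)

Solve f'(x) = 0:
  Factor: x^3 + x^2 - 20*x = x*(x - 4)*(x + 5) = 0.
  ⇒ x = -5, 0, 4

f''(x) = 3*x^2 + 2*x - 20
Second-derivative test at each critical point:
  f''(-5) = 45 > 0 → local minimum
  f''(0) = -20 < 0 → local maximum
  f''(4) = 36 > 0 → local minimum

Critical points: x = -5 (local minimum); x = 0 (local maximum); x = 4 (local minimum)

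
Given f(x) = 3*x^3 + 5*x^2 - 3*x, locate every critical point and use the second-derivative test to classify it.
f'(x) = 9*x^2 + 10*x - 3

Solve f'(x) = 0:
  9*x^2 + 10*x - 3 = 0 has no rational roots; quadratic formula: x = (-10 ± √208)/18.
  ⇒ x = -2*sqrt(13)/9 - 5/9 ≈ -1.3568, -5/9 + 2*sqrt(13)/9 ≈ 0.2457

f''(x) = 18*x + 10
Second-derivative test at each critical point:
  f''(-1.3568) = -14.4222 < 0 → local maximum
  f''(0.2457) = 14.4222 > 0 → local minimum

Critical points: x = -2*sqrt(13)/9 - 5/9 ≈ -1.3568 (local maximum); x = -5/9 + 2*sqrt(13)/9 ≈ 0.2457 (local minimum)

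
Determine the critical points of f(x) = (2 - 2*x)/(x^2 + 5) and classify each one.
f'(x) = 2*(-x^2 + 2*x*(x - 1) - 5)/(x^2 + 5)^2

Solve f'(x) = 0:
  f'(x) = 2*(x^2 - 2*x - 5)/(x^2 + 5)^2; the denominator is positive wherever f is defined, so f'(x) = 0 ⇔ 2*x^2 - 4*x - 10 = 0.
  Factor: 2*x^2 - 4*x - 10 = 2*(x^2 - 2*x - 5); x^2 - 2*x - 5 = 0 has no rational roots; quadratic formula: x = (2 ± √24)/2.
  ⇒ x = 1 - sqrt(6) ≈ -1.4495, 1 + sqrt(6) ≈ 3.4495

f''(x) = 4*(4*x^2*(1 - x) + (3*x - 1)*(x^2 + 5))/(x^2 + 5)^3
Second-derivative test at each critical point:
  f''(-1.4495) = -0.1943 < 0 → local maximum
  f''(3.4495) = 0.0343 > 0 → local minimum

Critical points: x = 1 - sqrt(6) ≈ -1.4495 (local maximum); x = 1 + sqrt(6) ≈ 3.4495 (local minimum)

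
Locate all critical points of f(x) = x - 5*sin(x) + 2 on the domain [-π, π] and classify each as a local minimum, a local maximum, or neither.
f'(x) = 1 - 5*cos(x)

Solve f'(x) = 0 on [-π, π]:
  f'(x) = 0 ⇔ cos(x) = 1/5, i.e. x = ±arccos(1/5) + 2nπ; keep the solutions lying in [-π, π].
  ⇒ x = -acos(1/5) ≈ -1.3694, acos(1/5) ≈ 1.3694

f''(x) = 5*sin(x)
Second-derivative test at each critical point:
  f''(-1.3694) = -4.8990 < 0 → local maximum
  f''(1.3694) = 4.8990 > 0 → local minimum

Critical points: x = -acos(1/5) ≈ -1.3694 (local maximum); x = acos(1/5) ≈ 1.3694 (local minimum)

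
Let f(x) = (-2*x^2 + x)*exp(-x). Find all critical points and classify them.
f'(x) = (2*x^2 - 5*x + 1)*exp(-x)

Solve f'(x) = 0:
  f'(x) = (2*x^2 - 5*x + 1)·exp(-x) and exp(-x) > 0 for every x, so f'(x) = 0 ⇔ 2*x^2 - 5*x + 1 = 0.
  2*x^2 - 5*x + 1 = 0 has no rational roots; quadratic formula: x = (5 ± √17)/4.
  ⇒ x = 5/4 - sqrt(17)/4 ≈ 0.2192, sqrt(17)/4 + 5/4 ≈ 2.2808

f''(x) = (-2*x^2 + 9*x - 6)*exp(-x)
Second-derivative test at each critical point:
  f''(0.2192) = -3.3114 < 0 → local maximum
  f''(2.2808) = 0.4214 > 0 → local minimum

Critical points: x = 5/4 - sqrt(17)/4 ≈ 0.2192 (local maximum); x = sqrt(17)/4 + 5/4 ≈ 2.2808 (local minimum)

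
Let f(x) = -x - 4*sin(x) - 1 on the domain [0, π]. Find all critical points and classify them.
f'(x) = -4*cos(x) - 1

Solve f'(x) = 0 on [0, π]:
  f'(x) = 0 ⇔ cos(x) = -1/4, i.e. x = ±arccos(-1/4) + 2nπ; keep the solutions lying in [0, π].
  ⇒ x = acos(-1/4) ≈ 1.8235

f''(x) = 4*sin(x)
Second-derivative test at each critical point:
  f''(1.8235) = 3.8730 > 0 → local minimum

Critical points: x = acos(-1/4) ≈ 1.8235 (local minimum)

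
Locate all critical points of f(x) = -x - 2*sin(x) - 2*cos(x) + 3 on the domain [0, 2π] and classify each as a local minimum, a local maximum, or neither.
f'(x) = -2*sqrt(2)*cos(x + pi/4) - 1

Solve f'(x) = 0 on [0, 2π]:
  f'(x) = 0 ⇔ 2*sin(x) - 2*cos(x) = 1. Write the left side as R·cos(x + φ) with R = √((-2)² + (-2)²) = 2*sqrt(2), cos φ = -sqrt(2)/2, sin φ = -sqrt(2)/2; then cos(x + φ) = sqrt(2)/4. Solve for x and keep the solutions lying in [0, 2π].
  ⇒ x = atan((1 + sqrt(7))/(-1 + sqrt(7))) ≈ 1.1468, atan((1 - sqrt(7))/(-sqrt(7) - 1)) + pi ≈ 3.5656

f''(x) = 2*sqrt(2)*sin(x + pi/4)
Second-derivative test at each critical point:
  f''(1.1468) = 2.6458 > 0 → local minimum
  f''(3.5656) = -2.6458 < 0 → local maximum

Critical points: x = atan((1 + sqrt(7))/(-1 + sqrt(7))) ≈ 1.1468 (local minimum); x = atan((1 - sqrt(7))/(-sqrt(7) - 1)) + pi ≈ 3.5656 (local maximum)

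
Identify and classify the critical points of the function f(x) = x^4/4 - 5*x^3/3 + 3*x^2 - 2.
f'(x) = x*(x^2 - 5*x + 6)

Solve f'(x) = 0:
  Factor: x^3 - 5*x^2 + 6*x = x*(x - 3)*(x - 2) = 0.
  ⇒ x = 0, 2, 3

f''(x) = 3*x^2 - 10*x + 6
Second-derivative test at each critical point:
  f''(0) = 6 > 0 → local minimum
  f''(2) = -2 < 0 → local maximum
  f''(3) = 3 > 0 → local minimum

Critical points: x = 0 (local minimum); x = 2 (local maximum); x = 3 (local minimum)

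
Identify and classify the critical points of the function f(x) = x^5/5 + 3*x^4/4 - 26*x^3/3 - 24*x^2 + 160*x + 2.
f'(x) = x^4 + 3*x^3 - 26*x^2 - 48*x + 160

Solve f'(x) = 0:
  Factor: x^4 + 3*x^3 - 26*x^2 - 48*x + 160 = (x - 4)*(x - 2)*(x + 4)*(x + 5) = 0.
  ⇒ x = -5, -4, 2, 4

f''(x) = 4*x^3 + 9*x^2 - 52*x - 48
Second-derivative test at each critical point:
  f''(-5) = -63 < 0 → local maximum
  f''(-4) = 48 > 0 → local minimum
  f''(2) = -84 < 0 → local maximum
  f''(4) = 144 > 0 → local minimum

Critical points: x = -5 (local maximum); x = -4 (local minimum); x = 2 (local maximum); x = 4 (local minimum)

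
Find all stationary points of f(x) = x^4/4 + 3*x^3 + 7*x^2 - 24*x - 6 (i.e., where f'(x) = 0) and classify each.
f'(x) = x^3 + 9*x^2 + 14*x - 24

Solve f'(x) = 0:
  Factor: x^3 + 9*x^2 + 14*x - 24 = (x - 1)*(x + 4)*(x + 6) = 0.
  ⇒ x = -6, -4, 1

f''(x) = 3*x^2 + 18*x + 14
Second-derivative test at each critical point:
  f''(-6) = 14 > 0 → local minimum
  f''(-4) = -10 < 0 → local maximum
  f''(1) = 35 > 0 → local minimum

Critical points: x = -6 (local minimum); x = -4 (local maximum); x = 1 (local minimum)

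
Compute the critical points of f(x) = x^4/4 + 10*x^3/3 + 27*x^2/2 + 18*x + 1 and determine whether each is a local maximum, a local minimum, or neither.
f'(x) = x^3 + 10*x^2 + 27*x + 18

Solve f'(x) = 0:
  Factor: x^3 + 10*x^2 + 27*x + 18 = (x + 1)*(x + 3)*(x + 6) = 0.
  ⇒ x = -6, -3, -1

f''(x) = 3*x^2 + 20*x + 27
Second-derivative test at each critical point:
  f''(-6) = 15 > 0 → local minimum
  f''(-3) = -6 < 0 → local maximum
  f''(-1) = 10 > 0 → local minimum

Critical points: x = -6 (local minimum); x = -3 (local maximum); x = -1 (local minimum)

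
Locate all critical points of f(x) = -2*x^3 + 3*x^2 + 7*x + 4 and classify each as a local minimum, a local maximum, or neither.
f'(x) = -6*x^2 + 6*x + 7

Solve f'(x) = 0:
  6*x^2 - 6*x - 7 = 0 has no rational roots; quadratic formula: x = (6 ± √204)/12.
  ⇒ x = 1/2 - sqrt(51)/6 ≈ -0.6902, 1/2 + sqrt(51)/6 ≈ 1.6902

f''(x) = 6 - 12*x
Second-derivative test at each critical point:
  f''(-0.6902) = 14.2829 > 0 → local minimum
  f''(1.6902) = -14.2829 < 0 → local maximum

Critical points: x = 1/2 - sqrt(51)/6 ≈ -0.6902 (local minimum); x = 1/2 + sqrt(51)/6 ≈ 1.6902 (local maximum)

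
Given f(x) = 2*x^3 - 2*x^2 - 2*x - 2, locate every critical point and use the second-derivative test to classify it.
f'(x) = 6*x^2 - 4*x - 2

Solve f'(x) = 0:
  Factor: 6*x^2 - 4*x - 2 = 2*(x - 1)*(3*x + 1) = 0.
  ⇒ x = -1/3, 1

f''(x) = 12*x - 4
Second-derivative test at each critical point:
  f''(-1/3) = -8 < 0 → local maximum
  f''(1) = 8 > 0 → local minimum

Critical points: x = -1/3 (local maximum); x = 1 (local minimum)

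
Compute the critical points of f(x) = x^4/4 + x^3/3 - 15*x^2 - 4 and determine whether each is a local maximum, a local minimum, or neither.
f'(x) = x*(x^2 + x - 30)

Solve f'(x) = 0:
  Factor: x^3 + x^2 - 30*x = x*(x - 5)*(x + 6) = 0.
  ⇒ x = -6, 0, 5

f''(x) = 3*x^2 + 2*x - 30
Second-derivative test at each critical point:
  f''(-6) = 66 > 0 → local minimum
  f''(0) = -30 < 0 → local maximum
  f''(5) = 55 > 0 → local minimum

Critical points: x = -6 (local minimum); x = 0 (local maximum); x = 5 (local minimum)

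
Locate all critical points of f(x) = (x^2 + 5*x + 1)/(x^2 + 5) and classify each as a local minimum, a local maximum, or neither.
f'(x) = (-5*x^2 + 8*x + 25)/(x^4 + 10*x^2 + 25)

Solve f'(x) = 0:
  f'(x) = -(5*x^2 - 8*x - 25)/(x^2 + 5)^2; the denominator is positive wherever f is defined, so f'(x) = 0 ⇔ -5*x^2 + 8*x + 25 = 0.
  5*x^2 - 8*x - 25 = 0 has no rational roots; quadratic formula: x = (8 ± √564)/10.
  ⇒ x = 4/5 - sqrt(141)/5 ≈ -1.5749, 4/5 + sqrt(141)/5 ≈ 3.1749

f''(x) = 2*(5*x^3 - 12*x^2 - 75*x + 20)/(x^6 + 15*x^4 + 75*x^2 + 125)
Second-derivative test at each critical point:
  f''(-1.5749) = 0.4244 > 0 → local minimum
  f''(3.1749) = -0.1044 < 0 → local maximum

Critical points: x = 4/5 - sqrt(141)/5 ≈ -1.5749 (local minimum); x = 4/5 + sqrt(141)/5 ≈ 3.1749 (local maximum)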